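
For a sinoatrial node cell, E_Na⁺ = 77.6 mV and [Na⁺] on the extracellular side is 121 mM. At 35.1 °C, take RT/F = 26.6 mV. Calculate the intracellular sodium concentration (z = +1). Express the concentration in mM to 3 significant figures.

Nernst: E = (26.6/1) · ln([out]/[in]), so ln([out]/[in]) = 77.6 × 1 / 26.6 = 2.9173.
[out]/[in] = e^(2.9173) = 18.49.
[in] = 121 / 18.49 = 6.544 mM.

6.54 mM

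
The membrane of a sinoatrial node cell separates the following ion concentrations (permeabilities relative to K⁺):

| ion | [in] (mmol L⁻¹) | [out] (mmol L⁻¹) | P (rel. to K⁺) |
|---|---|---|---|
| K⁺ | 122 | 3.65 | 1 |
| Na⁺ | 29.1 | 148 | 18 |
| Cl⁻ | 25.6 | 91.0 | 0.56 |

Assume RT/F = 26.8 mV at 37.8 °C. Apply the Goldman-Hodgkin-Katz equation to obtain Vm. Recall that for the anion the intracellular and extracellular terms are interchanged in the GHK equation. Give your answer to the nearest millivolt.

36 mV

Vm = 26.8 · ln[(Σ P·[cation]ₒ + Σ P·[anion]ᵢ) / (Σ P·[cation]ᵢ + Σ P·[anion]ₒ)]
Numerator = 1×3.65 + 18×148 + 0.56×25.6 = 2682
Denominator = 1×122 + 18×29.1 + 0.56×91.0 = 696.8
Vm = 26.8 · ln(3.8492) = 26.8 × (1.3479) = 36.12 mV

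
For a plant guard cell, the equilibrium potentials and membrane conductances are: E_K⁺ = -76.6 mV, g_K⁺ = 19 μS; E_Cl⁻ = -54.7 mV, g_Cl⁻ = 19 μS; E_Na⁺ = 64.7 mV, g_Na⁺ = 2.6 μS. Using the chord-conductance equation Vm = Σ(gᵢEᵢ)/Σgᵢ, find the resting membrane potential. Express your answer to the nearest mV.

Σ gᵢEᵢ = 19·(-76.6) + 19·(-54.7) + 2.6·(64.7) = -2326.48
Σ gᵢ = 19 + 19 + 2.6 = 40.6
Vm = -2326.48 / 40.6 = -57.30 mV

-57 mV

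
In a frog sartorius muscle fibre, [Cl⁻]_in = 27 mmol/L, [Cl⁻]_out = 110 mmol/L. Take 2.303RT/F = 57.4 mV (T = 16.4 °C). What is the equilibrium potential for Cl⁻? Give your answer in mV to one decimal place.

-35.0 mV

E = (57.4/z) · log₁₀([Cl⁻]_out/[Cl⁻]_in) with z = -1.
For an anion, dividing by z = -1 reverses the sign.
= (57.4/-1) · log₁₀(110/27) = -57.40 · log₁₀(4.074)
= -57.40 · (0.6100) = -35.02 mV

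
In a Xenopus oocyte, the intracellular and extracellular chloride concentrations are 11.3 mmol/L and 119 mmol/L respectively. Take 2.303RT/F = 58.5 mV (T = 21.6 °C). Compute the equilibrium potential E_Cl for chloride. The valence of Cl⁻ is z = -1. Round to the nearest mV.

E = (58.5/z) · log₁₀([Cl⁻]_out/[Cl⁻]_in) with z = -1.
For an anion, dividing by z = -1 reverses the sign.
= (58.5/-1) · log₁₀(119/11.3) = -58.50 · log₁₀(10.53)
= -58.50 · (1.0225) = -59.81 mV

-60 mV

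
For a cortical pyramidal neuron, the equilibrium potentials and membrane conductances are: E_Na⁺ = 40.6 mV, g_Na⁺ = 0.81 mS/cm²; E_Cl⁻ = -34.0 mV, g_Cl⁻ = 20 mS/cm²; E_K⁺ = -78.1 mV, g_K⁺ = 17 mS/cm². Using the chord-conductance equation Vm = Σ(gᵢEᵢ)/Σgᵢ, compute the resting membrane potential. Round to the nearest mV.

-52 mV

Σ gᵢEᵢ = 0.81·(40.6) + 20·(-34.0) + 17·(-78.1) = -1974.81
Σ gᵢ = 0.81 + 20 + 17 = 37.81
Vm = -1974.81 / 37.81 = -52.23 mV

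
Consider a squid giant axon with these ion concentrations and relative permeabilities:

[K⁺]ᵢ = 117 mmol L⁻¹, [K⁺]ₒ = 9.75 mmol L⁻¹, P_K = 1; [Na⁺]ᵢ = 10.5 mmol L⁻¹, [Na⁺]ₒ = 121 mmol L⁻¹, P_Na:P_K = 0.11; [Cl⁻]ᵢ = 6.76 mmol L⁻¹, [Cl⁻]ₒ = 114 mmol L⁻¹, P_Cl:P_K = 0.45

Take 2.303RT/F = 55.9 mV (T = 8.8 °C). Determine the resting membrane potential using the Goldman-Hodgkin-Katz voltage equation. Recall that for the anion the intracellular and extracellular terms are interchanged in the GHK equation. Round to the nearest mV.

Vm = 55.9 · log₁₀[(Σ P·[cation]ₒ + Σ P·[anion]ᵢ) / (Σ P·[cation]ᵢ + Σ P·[anion]ₒ)]
Numerator = 1×9.75 + 0.11×121 + 0.45×6.76 = 26.1
Denominator = 1×117 + 0.11×10.5 + 0.45×114 = 169.5
Vm = 55.9 · log₁₀(0.15403) = 55.9 × (-0.8124) = -45.41 mV

-45 mV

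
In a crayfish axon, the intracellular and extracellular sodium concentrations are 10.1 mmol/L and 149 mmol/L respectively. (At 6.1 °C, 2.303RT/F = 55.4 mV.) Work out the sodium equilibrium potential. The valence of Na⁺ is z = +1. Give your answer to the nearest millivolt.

65 mV

E = (55.4/z) · log₁₀([Na⁺]_out/[Na⁺]_in) with z = +1.
= (55.4/1) · log₁₀(149/10.1) = 55.40 · log₁₀(14.75)
= 55.40 · (1.1689) = 64.76 mV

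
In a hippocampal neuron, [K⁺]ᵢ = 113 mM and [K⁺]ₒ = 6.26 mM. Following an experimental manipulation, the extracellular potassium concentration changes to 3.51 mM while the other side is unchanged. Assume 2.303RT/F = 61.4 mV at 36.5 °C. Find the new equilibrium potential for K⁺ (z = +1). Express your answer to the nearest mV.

After the shift: [K⁺]_out = 3.51, [K⁺]_in = 113 mM.
E_new = (61.4/1)·log₁₀(3.51/113) = 61.40 · (-1.5078) = -92.58 mV

-93 mV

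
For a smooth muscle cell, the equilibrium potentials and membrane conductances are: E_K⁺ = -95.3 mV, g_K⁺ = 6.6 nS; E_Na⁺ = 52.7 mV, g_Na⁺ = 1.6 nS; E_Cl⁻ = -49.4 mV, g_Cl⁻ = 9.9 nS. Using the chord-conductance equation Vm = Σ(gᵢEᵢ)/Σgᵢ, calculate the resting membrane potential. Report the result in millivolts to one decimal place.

-57.1 mV

Σ gᵢEᵢ = 6.6·(-95.3) + 1.6·(52.7) + 9.9·(-49.4) = -1033.72
Σ gᵢ = 6.6 + 1.6 + 9.9 = 18.1
Vm = -1033.72 / 18.1 = -57.11 mV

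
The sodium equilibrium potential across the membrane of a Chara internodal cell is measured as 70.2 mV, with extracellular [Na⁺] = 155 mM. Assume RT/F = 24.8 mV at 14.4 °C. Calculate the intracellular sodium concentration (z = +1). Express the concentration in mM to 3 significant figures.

9.14 mM

Nernst: E = (24.8/1) · ln([out]/[in]), so ln([out]/[in]) = 70.2 × 1 / 24.8 = 2.8306.
[out]/[in] = e^(2.8306) = 16.96.
[in] = 155 / 16.96 = 9.141 mM.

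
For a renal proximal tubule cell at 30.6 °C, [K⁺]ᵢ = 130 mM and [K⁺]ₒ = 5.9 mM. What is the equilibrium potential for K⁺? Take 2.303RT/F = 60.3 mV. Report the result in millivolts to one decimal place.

-81.0 mV

E = (60.3/z) · log₁₀([K⁺]_out/[K⁺]_in) with z = +1.
= (60.3/1) · log₁₀(5.9/130) = 60.30 · log₁₀(0.04538)
= 60.30 · (-1.3431) = -80.99 mV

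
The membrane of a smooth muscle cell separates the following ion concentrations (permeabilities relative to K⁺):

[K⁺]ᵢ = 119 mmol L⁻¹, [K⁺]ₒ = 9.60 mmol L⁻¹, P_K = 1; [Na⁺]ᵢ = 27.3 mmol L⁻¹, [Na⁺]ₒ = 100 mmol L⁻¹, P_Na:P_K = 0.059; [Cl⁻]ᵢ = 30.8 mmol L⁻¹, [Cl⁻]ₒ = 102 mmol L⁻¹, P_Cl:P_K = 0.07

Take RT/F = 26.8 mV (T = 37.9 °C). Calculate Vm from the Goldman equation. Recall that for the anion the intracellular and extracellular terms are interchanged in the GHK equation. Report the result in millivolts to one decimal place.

-53.0 mV

Vm = 26.8 · ln[(Σ P·[cation]ₒ + Σ P·[anion]ᵢ) / (Σ P·[cation]ᵢ + Σ P·[anion]ₒ)]
Numerator = 1×9.60 + 0.059×100 + 0.07×30.8 = 17.66
Denominator = 1×119 + 0.059×27.3 + 0.07×102 = 127.8
Vm = 26.8 · ln(0.13821) = 26.8 × (-1.9790) = -53.04 mV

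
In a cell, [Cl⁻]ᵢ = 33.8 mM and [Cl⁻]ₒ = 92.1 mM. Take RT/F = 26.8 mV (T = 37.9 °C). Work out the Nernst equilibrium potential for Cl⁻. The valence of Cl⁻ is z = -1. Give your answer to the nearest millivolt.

-27 mV

E = (26.8/z) · ln([Cl⁻]_out/[Cl⁻]_in) with z = -1.
For an anion, dividing by z = -1 reverses the sign.
= (26.8/-1) · ln(92.1/33.8) = -26.80 · ln(2.725)
= -26.80 · (1.0024) = -26.86 mV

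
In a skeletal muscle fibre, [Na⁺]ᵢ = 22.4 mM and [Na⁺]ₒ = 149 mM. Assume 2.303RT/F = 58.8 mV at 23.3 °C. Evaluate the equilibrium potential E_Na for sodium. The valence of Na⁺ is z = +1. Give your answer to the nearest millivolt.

48 mV

E = (58.8/z) · log₁₀([Na⁺]_out/[Na⁺]_in) with z = +1.
= (58.8/1) · log₁₀(149/22.4) = 58.80 · log₁₀(6.652)
= 58.80 · (0.8229) = 48.39 mV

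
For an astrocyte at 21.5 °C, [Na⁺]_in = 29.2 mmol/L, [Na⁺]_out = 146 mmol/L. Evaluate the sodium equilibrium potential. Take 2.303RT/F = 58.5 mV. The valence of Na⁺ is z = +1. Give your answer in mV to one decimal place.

E = (58.5/z) · log₁₀([Na⁺]_out/[Na⁺]_in) with z = +1.
= (58.5/1) · log₁₀(146/29.2) = 58.50 · log₁₀(5)
= 58.50 · (0.6990) = 40.89 mV

40.9 mV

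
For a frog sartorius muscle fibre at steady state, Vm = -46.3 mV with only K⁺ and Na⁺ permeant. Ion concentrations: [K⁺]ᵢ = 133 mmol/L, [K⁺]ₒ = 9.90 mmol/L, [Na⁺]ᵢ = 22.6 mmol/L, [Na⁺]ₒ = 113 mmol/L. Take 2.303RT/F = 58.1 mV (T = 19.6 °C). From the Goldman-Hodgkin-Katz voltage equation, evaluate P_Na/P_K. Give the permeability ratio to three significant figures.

Let α = P_Na/P_K. GHK: Vm = 58.1·log₁₀[(Kₒ + α·Naₒ)/(Kᵢ + α·Naᵢ)].
10^(Vm/58.1) = 10^(-46.3/58.1) = 0.15962
So 0.15962·(Kᵢ + α·Naᵢ) = Kₒ + α·Naₒ → α = (0.15962·133.0 − 9.9) / (113.0 − 0.15962·22.6)
α = (21.23 − 9.9) / (113.0 − 3.608) = 11.33/109.4 = 0.1036

0.104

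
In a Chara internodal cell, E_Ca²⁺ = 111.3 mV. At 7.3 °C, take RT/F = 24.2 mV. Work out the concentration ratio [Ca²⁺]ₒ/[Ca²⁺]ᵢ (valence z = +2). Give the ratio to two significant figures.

ln([out]/[in]) = E·z/(24.2) = 111.3 × 2 / 24.2 = 9.1983
[out]/[in] = e^(9.1983) = 9881

9900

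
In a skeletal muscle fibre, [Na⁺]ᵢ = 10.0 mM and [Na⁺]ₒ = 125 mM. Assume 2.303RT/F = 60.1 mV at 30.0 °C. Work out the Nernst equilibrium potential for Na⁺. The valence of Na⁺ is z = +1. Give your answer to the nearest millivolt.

E = (60.1/z) · log₁₀([Na⁺]_out/[Na⁺]_in) with z = +1.
= (60.1/1) · log₁₀(125/10.0) = 60.10 · log₁₀(12.5)
= 60.10 · (1.0969) = 65.92 mV

66 mV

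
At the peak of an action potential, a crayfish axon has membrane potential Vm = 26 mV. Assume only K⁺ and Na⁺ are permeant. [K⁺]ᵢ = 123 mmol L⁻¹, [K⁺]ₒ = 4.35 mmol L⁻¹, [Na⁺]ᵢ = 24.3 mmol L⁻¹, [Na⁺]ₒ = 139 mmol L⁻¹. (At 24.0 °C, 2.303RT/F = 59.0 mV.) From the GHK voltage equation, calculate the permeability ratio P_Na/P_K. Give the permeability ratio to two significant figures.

4.7

Let α = P_Na/P_K. GHK: Vm = 59.0·log₁₀[(Kₒ + α·Naₒ)/(Kᵢ + α·Naᵢ)].
10^(Vm/59.0) = 10^(26.0/59.0) = 2.7585
So 2.7585·(Kᵢ + α·Naᵢ) = Kₒ + α·Naₒ → α = (2.7585·123.0 − 4.35) / (139.0 − 2.7585·24.3)
α = (339.3 − 4.35) / (139.0 − 67.03) = 334.9/71.97 = 4.654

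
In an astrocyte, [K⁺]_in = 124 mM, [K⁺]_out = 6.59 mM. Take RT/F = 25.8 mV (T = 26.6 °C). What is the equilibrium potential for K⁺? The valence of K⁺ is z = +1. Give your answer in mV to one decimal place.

E = (25.8/z) · ln([K⁺]_out/[K⁺]_in) with z = +1.
= (25.8/1) · ln(6.59/124) = 25.80 · ln(0.05315)
= 25.80 · (-2.9347) = -75.72 mV

-75.7 mV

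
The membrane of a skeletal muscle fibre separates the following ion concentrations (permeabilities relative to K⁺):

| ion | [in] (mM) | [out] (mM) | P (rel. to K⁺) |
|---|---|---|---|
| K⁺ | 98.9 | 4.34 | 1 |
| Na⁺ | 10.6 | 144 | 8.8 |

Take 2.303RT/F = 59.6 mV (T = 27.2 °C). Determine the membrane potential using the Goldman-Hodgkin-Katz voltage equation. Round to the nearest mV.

49 mV

Vm = 59.6 · log₁₀[(Σ P·[cation]ₒ + Σ P·[anion]ᵢ) / (Σ P·[cation]ᵢ + Σ P·[anion]ₒ)]
Numerator = 1×4.34 + 8.8×144 = 1272
Denominator = 1×98.9 + 8.8×10.6 = 192.2
Vm = 59.6 · log₁₀(6.6164) = 59.6 × (0.8206) = 48.91 mV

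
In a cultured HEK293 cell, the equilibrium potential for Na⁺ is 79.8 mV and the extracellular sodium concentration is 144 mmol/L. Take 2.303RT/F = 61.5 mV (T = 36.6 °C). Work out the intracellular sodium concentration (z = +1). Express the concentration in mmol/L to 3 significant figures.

7.26 mmol/L

Nernst: E = (61.5/1) · log₁₀([out]/[in]), so log₁₀([out]/[in]) = 79.8 × 1 / 61.5 = 1.2976.
[out]/[in] = 10^(1.2976) = 19.84.
[in] = 144 / 19.84 = 7.258 mmol/L.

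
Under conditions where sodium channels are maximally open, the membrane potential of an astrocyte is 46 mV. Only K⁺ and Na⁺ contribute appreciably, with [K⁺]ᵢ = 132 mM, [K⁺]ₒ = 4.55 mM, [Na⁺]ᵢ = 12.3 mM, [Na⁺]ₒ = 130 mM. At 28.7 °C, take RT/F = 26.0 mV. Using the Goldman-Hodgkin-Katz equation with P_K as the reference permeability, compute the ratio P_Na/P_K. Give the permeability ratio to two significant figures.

Let α = P_Na/P_K. GHK: Vm = 26.0·ln[(Kₒ + α·Naₒ)/(Kᵢ + α·Naᵢ)].
e^(Vm/26.0) = e^(46.0/26.0) = 5.8663
So 5.8663·(Kᵢ + α·Naᵢ) = Kₒ + α·Naₒ → α = (5.8663·132.0 − 4.55) / (130.0 − 5.8663·12.3)
α = (774.4 − 4.55) / (130.0 − 72.16) = 769.8/57.84 = 13.31

13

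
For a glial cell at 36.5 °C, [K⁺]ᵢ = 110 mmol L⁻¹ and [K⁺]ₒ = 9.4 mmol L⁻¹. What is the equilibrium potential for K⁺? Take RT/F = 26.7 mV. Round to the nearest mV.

-66 mV

E = (26.7/z) · ln([K⁺]_out/[K⁺]_in) with z = +1.
= (26.7/1) · ln(9.4/110) = 26.70 · ln(0.08545)
= 26.70 · (-2.4598) = -65.68 mV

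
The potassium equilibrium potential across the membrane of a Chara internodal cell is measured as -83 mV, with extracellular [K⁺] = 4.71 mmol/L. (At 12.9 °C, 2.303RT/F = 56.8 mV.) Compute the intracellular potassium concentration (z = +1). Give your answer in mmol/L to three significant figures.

136 mmol/L

Nernst: E = (56.8/1) · log₁₀([out]/[in]), so log₁₀([out]/[in]) = -83.0 × 1 / 56.8 = -1.4613.
[out]/[in] = 10^(-1.4613) = 0.03457.
[in] = 4.71 / 0.03457 = 136.2 mmol/L.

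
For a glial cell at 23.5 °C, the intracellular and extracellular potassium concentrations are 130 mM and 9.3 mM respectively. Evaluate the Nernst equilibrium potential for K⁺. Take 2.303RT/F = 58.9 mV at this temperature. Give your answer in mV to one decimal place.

E = (58.9/z) · log₁₀([K⁺]_out/[K⁺]_in) with z = +1.
= (58.9/1) · log₁₀(9.3/130) = 58.90 · log₁₀(0.07154)
= 58.90 · (-1.1455) = -67.47 mV

-67.5 mV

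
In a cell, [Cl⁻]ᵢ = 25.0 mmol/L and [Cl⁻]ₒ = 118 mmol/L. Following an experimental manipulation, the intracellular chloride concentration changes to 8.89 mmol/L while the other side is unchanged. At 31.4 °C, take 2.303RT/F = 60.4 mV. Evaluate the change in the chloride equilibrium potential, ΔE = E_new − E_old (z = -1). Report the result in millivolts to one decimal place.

-27.1 mV

E_old = (60.4/-1)·log₁₀(118/25.0) = -40.71 mV
E_new = (60.4/-1)·log₁₀(118/8.89) = -67.83 mV
ΔE = -67.83 − (-40.71) = -27.12 mV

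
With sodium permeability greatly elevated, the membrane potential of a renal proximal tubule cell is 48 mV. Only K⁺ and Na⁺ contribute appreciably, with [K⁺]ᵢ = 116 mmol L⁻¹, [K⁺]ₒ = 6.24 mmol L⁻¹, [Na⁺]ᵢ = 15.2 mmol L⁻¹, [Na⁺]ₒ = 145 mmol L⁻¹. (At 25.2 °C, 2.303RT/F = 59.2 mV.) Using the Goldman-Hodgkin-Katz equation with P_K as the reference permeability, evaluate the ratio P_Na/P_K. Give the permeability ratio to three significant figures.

Let α = P_Na/P_K. GHK: Vm = 59.2·log₁₀[(Kₒ + α·Naₒ)/(Kᵢ + α·Naᵢ)].
10^(Vm/59.2) = 10^(48.0/59.2) = 6.4686
So 6.4686·(Kᵢ + α·Naᵢ) = Kₒ + α·Naₒ → α = (6.4686·116.0 − 6.24) / (145.0 − 6.4686·15.2)
α = (750.4 − 6.24) / (145.0 − 98.32) = 744.1/46.68 = 15.94

15.9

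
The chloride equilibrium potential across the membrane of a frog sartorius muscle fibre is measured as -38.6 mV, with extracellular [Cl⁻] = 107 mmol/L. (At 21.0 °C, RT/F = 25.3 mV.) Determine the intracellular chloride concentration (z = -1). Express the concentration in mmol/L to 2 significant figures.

23 mmol/L

Nernst: E = (25.3/-1) · ln([out]/[in]), so ln([out]/[in]) = -38.6 × -1 / 25.3 = 1.5257.
[out]/[in] = e^(1.5257) = 4.598.
[in] = 107 / 4.598 = 23.27 mmol/L.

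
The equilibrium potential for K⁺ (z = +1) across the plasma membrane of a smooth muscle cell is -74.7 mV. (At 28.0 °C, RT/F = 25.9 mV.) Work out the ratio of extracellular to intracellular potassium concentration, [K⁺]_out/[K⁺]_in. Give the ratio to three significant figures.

ln([out]/[in]) = E·z/(25.9) = -74.7 × 1 / 25.9 = -2.8842
[out]/[in] = e^(-2.8842) = 0.0559

0.0559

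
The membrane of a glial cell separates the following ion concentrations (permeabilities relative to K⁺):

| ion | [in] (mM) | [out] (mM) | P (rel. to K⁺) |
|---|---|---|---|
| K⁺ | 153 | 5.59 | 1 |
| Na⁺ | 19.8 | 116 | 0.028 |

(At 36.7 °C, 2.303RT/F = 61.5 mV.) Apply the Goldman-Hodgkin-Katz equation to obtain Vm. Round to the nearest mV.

Vm = 61.5 · log₁₀[(Σ P·[cation]ₒ + Σ P·[anion]ᵢ) / (Σ P·[cation]ᵢ + Σ P·[anion]ₒ)]
Numerator = 1×5.59 + 0.028×116 = 8.838
Denominator = 1×153 + 0.028×19.8 = 153.6
Vm = 61.5 · log₁₀(0.057556) = 61.5 × (-1.2399) = -76.25 mV

-76 mV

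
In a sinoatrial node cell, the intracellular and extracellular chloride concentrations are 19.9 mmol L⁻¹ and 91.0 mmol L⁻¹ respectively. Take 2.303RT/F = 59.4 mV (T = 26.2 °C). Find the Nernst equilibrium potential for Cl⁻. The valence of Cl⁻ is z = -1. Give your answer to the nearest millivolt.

E = (59.4/z) · log₁₀([Cl⁻]_out/[Cl⁻]_in) with z = -1.
For an anion, dividing by z = -1 reverses the sign.
= (59.4/-1) · log₁₀(91.0/19.9) = -59.40 · log₁₀(4.573)
= -59.40 · (0.6602) = -39.22 mV

-39 mV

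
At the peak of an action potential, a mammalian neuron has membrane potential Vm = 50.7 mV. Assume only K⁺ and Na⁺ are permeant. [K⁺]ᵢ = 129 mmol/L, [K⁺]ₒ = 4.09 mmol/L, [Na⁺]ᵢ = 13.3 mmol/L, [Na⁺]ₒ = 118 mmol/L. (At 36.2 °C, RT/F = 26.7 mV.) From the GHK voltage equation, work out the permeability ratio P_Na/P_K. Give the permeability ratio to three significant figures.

Let α = P_Na/P_K. GHK: Vm = 26.7·ln[(Kₒ + α·Naₒ)/(Kᵢ + α·Naᵢ)].
e^(Vm/26.7) = e^(50.7/26.7) = 6.6784
So 6.6784·(Kᵢ + α·Naᵢ) = Kₒ + α·Naₒ → α = (6.6784·129.0 − 4.09) / (118.0 − 6.6784·13.3)
α = (861.5 − 4.09) / (118.0 − 88.82) = 857.4/29.18 = 29.39

29.4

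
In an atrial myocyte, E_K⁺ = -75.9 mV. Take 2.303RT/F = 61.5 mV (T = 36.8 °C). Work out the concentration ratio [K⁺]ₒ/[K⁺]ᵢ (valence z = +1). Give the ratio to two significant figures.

0.058

log₁₀([out]/[in]) = E·z/(61.5) = -75.9 × 1 / 61.5 = -1.2341
[out]/[in] = 10^(-1.2341) = 0.05832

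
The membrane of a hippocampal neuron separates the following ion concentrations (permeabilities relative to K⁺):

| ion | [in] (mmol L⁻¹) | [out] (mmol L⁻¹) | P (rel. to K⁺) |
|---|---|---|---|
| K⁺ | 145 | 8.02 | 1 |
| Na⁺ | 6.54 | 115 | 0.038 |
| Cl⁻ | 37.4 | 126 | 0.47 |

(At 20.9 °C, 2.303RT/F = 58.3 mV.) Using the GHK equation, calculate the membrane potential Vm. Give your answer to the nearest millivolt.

-49 mV

Vm = 58.3 · log₁₀[(Σ P·[cation]ₒ + Σ P·[anion]ᵢ) / (Σ P·[cation]ᵢ + Σ P·[anion]ₒ)]
Numerator = 1×8.02 + 0.038×115 + 0.47×37.4 = 29.97
Denominator = 1×145 + 0.038×6.54 + 0.47×126 = 204.5
Vm = 58.3 · log₁₀(0.14657) = 58.3 × (-0.8340) = -48.62 mV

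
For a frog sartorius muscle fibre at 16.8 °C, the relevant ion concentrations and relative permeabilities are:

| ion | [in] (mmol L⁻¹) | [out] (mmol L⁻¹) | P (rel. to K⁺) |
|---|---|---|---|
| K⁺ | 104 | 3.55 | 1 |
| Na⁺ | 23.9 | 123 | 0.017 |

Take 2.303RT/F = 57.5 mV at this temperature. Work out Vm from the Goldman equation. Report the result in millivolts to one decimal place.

Vm = 57.5 · log₁₀[(Σ P·[cation]ₒ + Σ P·[anion]ᵢ) / (Σ P·[cation]ᵢ + Σ P·[anion]ₒ)]
Numerator = 1×3.55 + 0.017×123 = 5.641
Denominator = 1×104 + 0.017×23.9 = 104.4
Vm = 57.5 · log₁₀(0.054029) = 57.5 × (-1.2674) = -72.87 mV

-72.9 mV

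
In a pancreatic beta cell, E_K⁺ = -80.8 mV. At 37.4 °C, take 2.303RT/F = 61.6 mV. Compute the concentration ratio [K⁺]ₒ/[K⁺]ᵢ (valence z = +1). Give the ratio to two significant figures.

0.049

log₁₀([out]/[in]) = E·z/(61.6) = -80.8 × 1 / 61.6 = -1.3117
[out]/[in] = 10^(-1.3117) = 0.04879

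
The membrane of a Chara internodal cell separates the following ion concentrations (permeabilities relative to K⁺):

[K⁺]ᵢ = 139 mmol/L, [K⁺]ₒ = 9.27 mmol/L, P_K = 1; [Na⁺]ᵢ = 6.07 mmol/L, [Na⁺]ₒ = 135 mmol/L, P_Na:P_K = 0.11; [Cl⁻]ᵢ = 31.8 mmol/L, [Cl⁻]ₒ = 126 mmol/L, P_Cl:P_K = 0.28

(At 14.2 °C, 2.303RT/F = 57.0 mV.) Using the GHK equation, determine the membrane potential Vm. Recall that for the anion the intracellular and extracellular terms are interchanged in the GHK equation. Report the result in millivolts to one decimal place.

Vm = 57.0 · log₁₀[(Σ P·[cation]ₒ + Σ P·[anion]ᵢ) / (Σ P·[cation]ᵢ + Σ P·[anion]ₒ)]
Numerator = 1×9.27 + 0.11×135 + 0.28×31.8 = 33.02
Denominator = 1×139 + 0.11×6.07 + 0.28×126 = 174.9
Vm = 57.0 · log₁₀(0.18876) = 57.0 × (-0.7241) = -41.27 mV

-41.3 mV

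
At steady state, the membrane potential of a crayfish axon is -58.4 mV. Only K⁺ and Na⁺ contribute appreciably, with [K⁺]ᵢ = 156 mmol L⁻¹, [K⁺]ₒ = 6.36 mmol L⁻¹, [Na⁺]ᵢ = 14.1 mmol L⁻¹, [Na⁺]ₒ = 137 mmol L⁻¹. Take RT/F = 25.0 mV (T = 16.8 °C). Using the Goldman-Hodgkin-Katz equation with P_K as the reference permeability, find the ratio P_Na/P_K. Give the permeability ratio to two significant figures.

Let α = P_Na/P_K. GHK: Vm = 25.0·ln[(Kₒ + α·Naₒ)/(Kᵢ + α·Naᵢ)].
e^(Vm/25.0) = e^(-58.4/25.0) = 0.096714
So 0.096714·(Kᵢ + α·Naᵢ) = Kₒ + α·Naₒ → α = (0.096714·156.0 − 6.36) / (137.0 − 0.096714·14.1)
α = (15.09 − 6.36) / (137.0 − 1.364) = 8.727/135.6 = 0.06434

0.064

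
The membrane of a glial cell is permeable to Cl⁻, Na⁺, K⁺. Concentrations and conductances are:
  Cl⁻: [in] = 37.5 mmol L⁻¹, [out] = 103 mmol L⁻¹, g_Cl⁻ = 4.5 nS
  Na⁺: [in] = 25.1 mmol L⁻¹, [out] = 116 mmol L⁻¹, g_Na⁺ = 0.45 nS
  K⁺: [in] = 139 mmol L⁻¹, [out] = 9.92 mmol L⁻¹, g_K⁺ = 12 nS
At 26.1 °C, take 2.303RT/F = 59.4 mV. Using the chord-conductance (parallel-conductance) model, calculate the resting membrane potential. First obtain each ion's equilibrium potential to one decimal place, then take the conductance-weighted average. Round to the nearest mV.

-54 mV

E_Cl⁻ = (59.4/-1)·log₁₀(103/37.5) = -26.1 mV
E_Na⁺ = (59.4/1)·log₁₀(116/25.1) = 39.5 mV
E_K⁺ = (59.4/1)·log₁₀(9.92/139) = -68.1 mV
Vm = (Σ gᵢEᵢ)/(Σ gᵢ) = (4.5·-26.1 + 0.45·39.5 + 12·-68.1) / (4.5 + 0.45 + 12)
= -916.87 / 16.95 = -54.09 mV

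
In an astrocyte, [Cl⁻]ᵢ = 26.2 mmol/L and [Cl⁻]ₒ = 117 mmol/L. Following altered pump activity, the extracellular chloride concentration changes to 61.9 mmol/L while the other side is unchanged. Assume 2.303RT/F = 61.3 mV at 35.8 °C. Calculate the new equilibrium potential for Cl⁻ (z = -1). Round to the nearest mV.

After the shift: [Cl⁻]_out = 61.9, [Cl⁻]_in = 26.2 mmol/L.
E_new = (61.3/-1)·log₁₀(61.9/26.2) = -61.30 · (0.3734) = -22.89 mV

-23 mV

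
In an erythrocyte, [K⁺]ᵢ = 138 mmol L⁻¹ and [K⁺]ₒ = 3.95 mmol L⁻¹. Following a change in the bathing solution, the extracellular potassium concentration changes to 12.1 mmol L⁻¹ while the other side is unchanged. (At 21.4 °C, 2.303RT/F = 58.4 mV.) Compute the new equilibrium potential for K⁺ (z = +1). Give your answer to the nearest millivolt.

After the shift: [K⁺]_out = 12.1, [K⁺]_in = 138 mmol L⁻¹.
E_new = (58.4/1)·log₁₀(12.1/138) = 58.40 · (-1.0571) = -61.73 mV

-62 mV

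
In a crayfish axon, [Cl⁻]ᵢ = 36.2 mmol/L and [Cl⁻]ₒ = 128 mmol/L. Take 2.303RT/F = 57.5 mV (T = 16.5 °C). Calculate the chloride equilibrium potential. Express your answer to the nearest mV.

-32 mV

E = (57.5/z) · log₁₀([Cl⁻]_out/[Cl⁻]_in) with z = -1.
For an anion, dividing by z = -1 reverses the sign.
= (57.5/-1) · log₁₀(128/36.2) = -57.50 · log₁₀(3.536)
= -57.50 · (0.5485) = -31.54 mV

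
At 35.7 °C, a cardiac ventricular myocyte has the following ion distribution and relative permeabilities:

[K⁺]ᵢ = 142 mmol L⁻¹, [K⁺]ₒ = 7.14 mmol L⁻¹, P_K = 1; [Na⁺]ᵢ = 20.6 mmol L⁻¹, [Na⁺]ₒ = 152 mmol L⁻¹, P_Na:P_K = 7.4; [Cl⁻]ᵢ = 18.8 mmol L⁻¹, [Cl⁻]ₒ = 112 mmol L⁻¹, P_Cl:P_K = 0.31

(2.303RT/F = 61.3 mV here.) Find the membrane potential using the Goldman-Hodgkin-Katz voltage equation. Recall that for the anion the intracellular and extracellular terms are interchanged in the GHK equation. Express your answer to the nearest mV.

Vm = 61.3 · log₁₀[(Σ P·[cation]ₒ + Σ P·[anion]ᵢ) / (Σ P·[cation]ᵢ + Σ P·[anion]ₒ)]
Numerator = 1×7.14 + 7.4×152 + 0.31×18.8 = 1138
Denominator = 1×142 + 7.4×20.6 + 0.31×112 = 329.2
Vm = 61.3 · log₁₀(3.4566) = 61.3 × (0.5386) = 33.02 mV

33 mV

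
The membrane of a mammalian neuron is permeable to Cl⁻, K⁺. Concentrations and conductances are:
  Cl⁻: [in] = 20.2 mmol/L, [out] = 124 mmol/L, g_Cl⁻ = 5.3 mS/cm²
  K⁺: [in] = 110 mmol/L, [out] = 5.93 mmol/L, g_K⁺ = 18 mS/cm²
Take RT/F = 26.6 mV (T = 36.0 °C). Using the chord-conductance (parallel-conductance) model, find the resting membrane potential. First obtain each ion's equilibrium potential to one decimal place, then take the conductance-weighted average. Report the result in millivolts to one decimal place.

-71.0 mV

E_Cl⁻ = (26.6/-1)·ln(124/20.2) = -48.3 mV
E_K⁺ = (26.6/1)·ln(5.93/110) = -77.7 mV
Vm = (Σ gᵢEᵢ)/(Σ gᵢ) = (5.3·-48.3 + 18·-77.7) / (5.3 + 18)
= -1654.59 / 23.3 = -71.01 mV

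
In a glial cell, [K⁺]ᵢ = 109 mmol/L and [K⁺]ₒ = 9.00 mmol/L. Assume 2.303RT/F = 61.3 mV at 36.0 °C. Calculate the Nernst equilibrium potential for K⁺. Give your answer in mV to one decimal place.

E = (61.3/z) · log₁₀([K⁺]_out/[K⁺]_in) with z = +1.
= (61.3/1) · log₁₀(9.00/109) = 61.30 · log₁₀(0.08257)
= 61.30 · (-1.0832) = -66.40 mV

-66.4 mV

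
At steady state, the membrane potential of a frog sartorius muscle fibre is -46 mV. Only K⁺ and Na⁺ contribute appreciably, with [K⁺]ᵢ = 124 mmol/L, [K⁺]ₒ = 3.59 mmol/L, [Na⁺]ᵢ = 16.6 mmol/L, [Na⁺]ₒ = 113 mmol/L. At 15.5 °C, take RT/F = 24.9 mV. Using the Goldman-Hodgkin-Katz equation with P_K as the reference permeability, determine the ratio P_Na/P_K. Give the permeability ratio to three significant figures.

0.145

Let α = P_Na/P_K. GHK: Vm = 24.9·ln[(Kₒ + α·Naₒ)/(Kᵢ + α·Naᵢ)].
e^(Vm/24.9) = e^(-46.0/24.9) = 0.15765
So 0.15765·(Kᵢ + α·Naᵢ) = Kₒ + α·Naₒ → α = (0.15765·124.0 − 3.59) / (113.0 − 0.15765·16.6)
α = (19.55 − 3.59) / (113.0 − 2.617) = 15.96/110.4 = 0.1446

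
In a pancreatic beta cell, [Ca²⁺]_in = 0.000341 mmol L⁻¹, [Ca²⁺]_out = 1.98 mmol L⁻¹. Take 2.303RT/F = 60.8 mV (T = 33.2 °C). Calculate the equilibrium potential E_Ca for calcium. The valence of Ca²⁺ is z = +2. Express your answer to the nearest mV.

114 mV

E = (60.8/z) · log₁₀([Ca²⁺]_out/[Ca²⁺]_in) with z = +2.
= (60.8/2) · log₁₀(1.98/0.000341) = 30.40 · log₁₀(5806)
= 30.40 · (3.7639) = 114.42 mV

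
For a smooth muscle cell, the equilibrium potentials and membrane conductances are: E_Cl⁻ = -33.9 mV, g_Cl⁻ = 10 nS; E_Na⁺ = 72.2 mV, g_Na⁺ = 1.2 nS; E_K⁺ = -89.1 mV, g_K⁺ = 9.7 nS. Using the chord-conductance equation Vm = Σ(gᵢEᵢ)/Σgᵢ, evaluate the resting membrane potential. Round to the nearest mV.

-53 mV

Σ gᵢEᵢ = 10·(-33.9) + 1.2·(72.2) + 9.7·(-89.1) = -1116.63
Σ gᵢ = 10 + 1.2 + 9.7 = 20.9
Vm = -1116.63 / 20.9 = -53.43 mV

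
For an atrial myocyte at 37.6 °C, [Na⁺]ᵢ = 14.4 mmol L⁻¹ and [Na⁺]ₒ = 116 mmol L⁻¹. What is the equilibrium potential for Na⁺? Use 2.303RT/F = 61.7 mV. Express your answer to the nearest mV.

E = (61.7/z) · log₁₀([Na⁺]_out/[Na⁺]_in) with z = +1.
= (61.7/1) · log₁₀(116/14.4) = 61.70 · log₁₀(8.056)
= 61.70 · (0.9061) = 55.91 mV

56 mV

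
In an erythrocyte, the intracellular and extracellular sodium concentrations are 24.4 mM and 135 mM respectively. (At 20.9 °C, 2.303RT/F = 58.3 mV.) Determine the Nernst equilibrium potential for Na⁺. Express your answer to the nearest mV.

43 mV

E = (58.3/z) · log₁₀([Na⁺]_out/[Na⁺]_in) with z = +1.
= (58.3/1) · log₁₀(135/24.4) = 58.30 · log₁₀(5.533)
= 58.30 · (0.7429) = 43.31 mV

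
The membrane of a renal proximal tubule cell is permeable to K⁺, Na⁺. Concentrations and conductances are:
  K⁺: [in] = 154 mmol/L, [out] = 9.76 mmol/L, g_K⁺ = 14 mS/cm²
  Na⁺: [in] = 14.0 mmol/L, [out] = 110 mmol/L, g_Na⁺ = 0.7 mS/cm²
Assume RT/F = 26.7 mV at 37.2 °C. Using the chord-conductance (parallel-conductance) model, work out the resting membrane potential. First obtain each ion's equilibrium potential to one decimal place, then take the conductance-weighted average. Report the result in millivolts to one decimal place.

E_K⁺ = (26.7/1)·ln(9.76/154) = -73.7 mV
E_Na⁺ = (26.7/1)·ln(110/14.0) = 55.0 mV
Vm = (Σ gᵢEᵢ)/(Σ gᵢ) = (14·-73.7 + 0.7·55.0) / (14 + 0.7)
= -993.30 / 14.7 = -67.57 mV

-67.6 mV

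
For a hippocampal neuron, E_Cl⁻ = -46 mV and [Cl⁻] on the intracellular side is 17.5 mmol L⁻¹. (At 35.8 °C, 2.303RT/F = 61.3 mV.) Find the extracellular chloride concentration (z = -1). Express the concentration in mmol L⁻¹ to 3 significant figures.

Nernst: E = (61.3/-1) · log₁₀([out]/[in]), so log₁₀([out]/[in]) = -46.0 × -1 / 61.3 = 0.7504.
[out]/[in] = 10^(0.7504) = 5.629.
[out] = 5.629 × 17.5 = 98.5 mmol L⁻¹.

98.5 mmol L⁻¹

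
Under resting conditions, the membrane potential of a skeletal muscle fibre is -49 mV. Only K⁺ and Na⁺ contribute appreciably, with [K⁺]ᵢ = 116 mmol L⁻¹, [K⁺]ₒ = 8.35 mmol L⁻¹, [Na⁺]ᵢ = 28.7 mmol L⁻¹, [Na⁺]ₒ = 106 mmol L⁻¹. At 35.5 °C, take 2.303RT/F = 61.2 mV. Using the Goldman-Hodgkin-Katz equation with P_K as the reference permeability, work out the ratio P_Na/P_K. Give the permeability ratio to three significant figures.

0.0986

Let α = P_Na/P_K. GHK: Vm = 61.2·log₁₀[(Kₒ + α·Naₒ)/(Kᵢ + α·Naᵢ)].
10^(Vm/61.2) = 10^(-49.0/61.2) = 0.15825
So 0.15825·(Kᵢ + α·Naᵢ) = Kₒ + α·Naₒ → α = (0.15825·116.0 − 8.35) / (106.0 − 0.15825·28.7)
α = (18.36 − 8.35) / (106.0 − 4.542) = 10.01/101.5 = 0.09863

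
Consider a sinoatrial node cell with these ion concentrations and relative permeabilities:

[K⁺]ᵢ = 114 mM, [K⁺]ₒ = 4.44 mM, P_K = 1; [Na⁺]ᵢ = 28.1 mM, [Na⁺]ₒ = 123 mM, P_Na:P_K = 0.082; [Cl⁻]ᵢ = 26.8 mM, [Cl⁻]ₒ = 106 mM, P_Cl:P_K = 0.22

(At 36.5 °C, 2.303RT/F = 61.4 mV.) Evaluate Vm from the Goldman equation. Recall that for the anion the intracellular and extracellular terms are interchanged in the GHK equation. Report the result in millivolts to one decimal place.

-51.3 mV

Vm = 61.4 · log₁₀[(Σ P·[cation]ₒ + Σ P·[anion]ᵢ) / (Σ P·[cation]ᵢ + Σ P·[anion]ₒ)]
Numerator = 1×4.44 + 0.082×123 + 0.22×26.8 = 20.42
Denominator = 1×114 + 0.082×28.1 + 0.22×106 = 139.6
Vm = 61.4 · log₁₀(0.14626) = 61.4 × (-0.8349) = -51.26 mV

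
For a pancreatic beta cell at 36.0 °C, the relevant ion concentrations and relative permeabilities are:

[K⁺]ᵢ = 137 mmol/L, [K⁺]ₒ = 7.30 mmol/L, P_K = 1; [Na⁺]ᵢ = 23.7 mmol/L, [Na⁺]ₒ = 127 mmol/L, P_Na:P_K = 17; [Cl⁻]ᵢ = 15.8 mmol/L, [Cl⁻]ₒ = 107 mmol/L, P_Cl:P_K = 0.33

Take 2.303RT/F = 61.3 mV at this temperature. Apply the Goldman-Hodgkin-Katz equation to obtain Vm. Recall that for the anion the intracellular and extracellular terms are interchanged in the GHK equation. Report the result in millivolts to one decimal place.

35.4 mV

Vm = 61.3 · log₁₀[(Σ P·[cation]ₒ + Σ P·[anion]ᵢ) / (Σ P·[cation]ᵢ + Σ P·[anion]ₒ)]
Numerator = 1×7.30 + 17×127 + 0.33×15.8 = 2172
Denominator = 1×137 + 17×23.7 + 0.33×107 = 575.2
Vm = 61.3 · log₁₀(3.7752) = 61.3 × (0.5769) = 35.37 mV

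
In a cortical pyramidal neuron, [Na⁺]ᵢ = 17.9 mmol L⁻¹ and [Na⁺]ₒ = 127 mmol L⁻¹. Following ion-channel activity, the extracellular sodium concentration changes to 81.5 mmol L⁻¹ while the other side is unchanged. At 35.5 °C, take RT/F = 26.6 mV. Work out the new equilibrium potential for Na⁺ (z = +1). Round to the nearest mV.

After the shift: [Na⁺]_out = 81.5, [Na⁺]_in = 17.9 mmol L⁻¹.
E_new = (26.6/1)·ln(81.5/17.9) = 26.60 · (1.5158) = 40.32 mV

40 mV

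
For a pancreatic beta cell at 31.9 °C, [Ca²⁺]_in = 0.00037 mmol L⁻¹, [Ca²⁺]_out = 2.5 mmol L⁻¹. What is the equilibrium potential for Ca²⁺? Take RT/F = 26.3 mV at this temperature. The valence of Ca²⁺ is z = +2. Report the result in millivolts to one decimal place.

116.0 mV

E = (26.3/z) · ln([Ca²⁺]_out/[Ca²⁺]_in) with z = +2.
= (26.3/2) · ln(2.5/0.00037) = 13.15 · ln(6757)
= 13.15 · (8.8183) = 115.96 mV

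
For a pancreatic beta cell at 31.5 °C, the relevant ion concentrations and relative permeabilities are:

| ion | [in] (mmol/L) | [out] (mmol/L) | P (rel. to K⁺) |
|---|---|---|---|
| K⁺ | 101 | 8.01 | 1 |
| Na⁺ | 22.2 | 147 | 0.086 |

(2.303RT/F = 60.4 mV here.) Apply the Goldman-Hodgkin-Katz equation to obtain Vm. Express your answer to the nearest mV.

-42 mV

Vm = 60.4 · log₁₀[(Σ P·[cation]ₒ + Σ P·[anion]ᵢ) / (Σ P·[cation]ᵢ + Σ P·[anion]ₒ)]
Numerator = 1×8.01 + 0.086×147 = 20.65
Denominator = 1×101 + 0.086×22.2 = 102.9
Vm = 60.4 · log₁₀(0.20068) = 60.4 × (-0.6975) = -42.13 mV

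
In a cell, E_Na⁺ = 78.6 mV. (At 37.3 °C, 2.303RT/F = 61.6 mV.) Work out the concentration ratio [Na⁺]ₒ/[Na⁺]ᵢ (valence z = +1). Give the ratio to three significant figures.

18.9

log₁₀([out]/[in]) = E·z/(61.6) = 78.6 × 1 / 61.6 = 1.2760
[out]/[in] = 10^(1.2760) = 18.88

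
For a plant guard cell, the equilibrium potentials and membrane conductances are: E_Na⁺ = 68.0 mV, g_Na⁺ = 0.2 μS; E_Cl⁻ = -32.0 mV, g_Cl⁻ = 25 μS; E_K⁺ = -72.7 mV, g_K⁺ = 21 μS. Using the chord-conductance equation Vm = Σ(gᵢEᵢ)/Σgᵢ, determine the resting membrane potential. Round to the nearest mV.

Σ gᵢEᵢ = 0.2·(68.0) + 25·(-32.0) + 21·(-72.7) = -2313.10
Σ gᵢ = 0.2 + 25 + 21 = 46.2
Vm = -2313.10 / 46.2 = -50.07 mV

-50 mV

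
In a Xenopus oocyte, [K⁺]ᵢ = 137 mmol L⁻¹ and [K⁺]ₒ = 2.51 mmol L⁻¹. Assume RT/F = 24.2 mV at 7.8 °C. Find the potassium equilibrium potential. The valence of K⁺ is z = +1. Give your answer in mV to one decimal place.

E = (24.2/z) · ln([K⁺]_out/[K⁺]_in) with z = +1.
= (24.2/1) · ln(2.51/137) = 24.20 · ln(0.01832)
= 24.20 · (-3.9997) = -96.79 mV

-96.8 mV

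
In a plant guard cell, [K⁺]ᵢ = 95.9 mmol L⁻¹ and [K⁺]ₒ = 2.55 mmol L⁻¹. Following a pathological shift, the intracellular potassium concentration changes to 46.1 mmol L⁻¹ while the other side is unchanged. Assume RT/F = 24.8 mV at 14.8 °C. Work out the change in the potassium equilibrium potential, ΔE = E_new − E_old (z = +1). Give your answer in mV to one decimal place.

E_old = (24.8/1)·ln(2.55/95.9) = -89.95 mV
E_new = (24.8/1)·ln(2.55/46.1) = -71.79 mV
ΔE = -71.79 − (-89.95) = 18.17 mV

18.2 mV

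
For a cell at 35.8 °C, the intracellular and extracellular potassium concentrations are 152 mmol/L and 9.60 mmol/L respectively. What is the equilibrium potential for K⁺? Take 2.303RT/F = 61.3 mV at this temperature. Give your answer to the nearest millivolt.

-74 mV

E = (61.3/z) · log₁₀([K⁺]_out/[K⁺]_in) with z = +1.
= (61.3/1) · log₁₀(9.60/152) = 61.30 · log₁₀(0.06316)
= 61.30 · (-1.1996) = -73.53 mV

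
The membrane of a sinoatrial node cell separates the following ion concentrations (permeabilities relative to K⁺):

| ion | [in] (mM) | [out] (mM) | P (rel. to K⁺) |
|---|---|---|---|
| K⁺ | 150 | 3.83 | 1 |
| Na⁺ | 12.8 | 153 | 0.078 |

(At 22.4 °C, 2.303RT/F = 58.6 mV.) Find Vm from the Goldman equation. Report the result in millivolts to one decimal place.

Vm = 58.6 · log₁₀[(Σ P·[cation]ₒ + Σ P·[anion]ᵢ) / (Σ P·[cation]ᵢ + Σ P·[anion]ₒ)]
Numerator = 1×3.83 + 0.078×153 = 15.76
Denominator = 1×150 + 0.078×12.8 = 151
Vm = 58.6 · log₁₀(0.1044) = 58.6 × (-0.9813) = -57.50 mV

-57.5 mV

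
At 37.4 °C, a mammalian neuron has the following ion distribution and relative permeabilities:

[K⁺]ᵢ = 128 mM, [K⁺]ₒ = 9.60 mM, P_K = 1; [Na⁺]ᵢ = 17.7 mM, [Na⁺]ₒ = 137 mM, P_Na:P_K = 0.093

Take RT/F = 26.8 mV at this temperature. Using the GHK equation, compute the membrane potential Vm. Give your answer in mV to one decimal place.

Vm = 26.8 · ln[(Σ P·[cation]ₒ + Σ P·[anion]ᵢ) / (Σ P·[cation]ᵢ + Σ P·[anion]ₒ)]
Numerator = 1×9.60 + 0.093×137 = 22.34
Denominator = 1×128 + 0.093×17.7 = 129.6
Vm = 26.8 · ln(0.17232) = 26.8 × (-1.7584) = -47.12 mV

-47.1 mV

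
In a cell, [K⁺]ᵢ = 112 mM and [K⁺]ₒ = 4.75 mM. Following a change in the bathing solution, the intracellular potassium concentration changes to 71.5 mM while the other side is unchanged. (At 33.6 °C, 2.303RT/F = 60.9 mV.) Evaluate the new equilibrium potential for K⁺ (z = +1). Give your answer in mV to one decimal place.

-71.7 mV

After the shift: [K⁺]_out = 4.75, [K⁺]_in = 71.5 mM.
E_new = (60.9/1)·log₁₀(4.75/71.5) = 60.90 · (-1.1776) = -71.72 mV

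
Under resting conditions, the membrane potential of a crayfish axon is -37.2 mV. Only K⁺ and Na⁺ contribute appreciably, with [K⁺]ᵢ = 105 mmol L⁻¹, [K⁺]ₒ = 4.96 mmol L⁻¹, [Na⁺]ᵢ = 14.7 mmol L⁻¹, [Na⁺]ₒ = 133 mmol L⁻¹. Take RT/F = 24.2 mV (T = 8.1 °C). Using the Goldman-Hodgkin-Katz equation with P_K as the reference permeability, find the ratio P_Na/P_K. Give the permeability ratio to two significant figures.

Let α = P_Na/P_K. GHK: Vm = 24.2·ln[(Kₒ + α·Naₒ)/(Kᵢ + α·Naᵢ)].
e^(Vm/24.2) = e^(-37.2/24.2) = 0.21498
So 0.21498·(Kᵢ + α·Naᵢ) = Kₒ + α·Naₒ → α = (0.21498·105.0 − 4.96) / (133.0 − 0.21498·14.7)
α = (22.57 − 4.96) / (133.0 − 3.16) = 17.61/129.8 = 0.1357

0.14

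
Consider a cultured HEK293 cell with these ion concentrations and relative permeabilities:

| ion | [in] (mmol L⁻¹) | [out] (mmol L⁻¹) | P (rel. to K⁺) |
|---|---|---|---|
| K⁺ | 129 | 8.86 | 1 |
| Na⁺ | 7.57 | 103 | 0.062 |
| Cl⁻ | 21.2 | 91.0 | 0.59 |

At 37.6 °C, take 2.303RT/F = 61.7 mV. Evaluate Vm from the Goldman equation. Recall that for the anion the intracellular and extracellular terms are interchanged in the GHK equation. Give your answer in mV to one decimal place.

Vm = 61.7 · log₁₀[(Σ P·[cation]ₒ + Σ P·[anion]ᵢ) / (Σ P·[cation]ᵢ + Σ P·[anion]ₒ)]
Numerator = 1×8.86 + 0.062×103 + 0.59×21.2 = 27.75
Denominator = 1×129 + 0.062×7.57 + 0.59×91.0 = 183.2
Vm = 61.7 · log₁₀(0.15153) = 61.7 × (-0.8195) = -50.56 mV

-50.6 mV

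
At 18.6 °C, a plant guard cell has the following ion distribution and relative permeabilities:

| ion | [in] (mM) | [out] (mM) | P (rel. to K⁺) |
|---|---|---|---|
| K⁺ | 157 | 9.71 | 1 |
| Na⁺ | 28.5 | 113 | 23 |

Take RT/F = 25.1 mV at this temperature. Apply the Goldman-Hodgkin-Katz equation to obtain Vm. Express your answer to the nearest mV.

Vm = 25.1 · ln[(Σ P·[cation]ₒ + Σ P·[anion]ᵢ) / (Σ P·[cation]ᵢ + Σ P·[anion]ₒ)]
Numerator = 1×9.71 + 23×113 = 2609
Denominator = 1×157 + 23×28.5 = 812.5
Vm = 25.1 · ln(3.2107) = 25.1 × (1.1665) = 29.28 mV

29 mV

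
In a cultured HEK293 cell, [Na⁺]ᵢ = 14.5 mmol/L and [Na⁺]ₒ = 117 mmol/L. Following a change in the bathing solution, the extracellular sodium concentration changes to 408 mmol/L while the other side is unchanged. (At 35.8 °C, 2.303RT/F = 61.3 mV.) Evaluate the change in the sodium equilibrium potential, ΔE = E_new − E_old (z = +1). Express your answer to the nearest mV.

33 mV

E_old = (61.3/1)·log₁₀(117/14.5) = 55.59 mV
E_new = (61.3/1)·log₁₀(408/14.5) = 88.84 mV
ΔE = 88.84 − (55.59) = 33.25 mV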